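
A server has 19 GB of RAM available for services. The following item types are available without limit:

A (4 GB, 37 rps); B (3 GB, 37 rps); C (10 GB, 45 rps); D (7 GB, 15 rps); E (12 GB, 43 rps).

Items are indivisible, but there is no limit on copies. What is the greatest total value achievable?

222 rps

Best value-per-unit is B at 37/3; filling with it alone gives 6×37 = 222.
Optimal mix: 1×A + 5×B → memory 19, value 222.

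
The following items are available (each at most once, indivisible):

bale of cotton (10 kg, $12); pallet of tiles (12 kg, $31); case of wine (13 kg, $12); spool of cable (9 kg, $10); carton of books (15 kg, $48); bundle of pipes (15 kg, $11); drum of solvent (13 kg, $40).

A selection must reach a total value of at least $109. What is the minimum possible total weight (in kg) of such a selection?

40

Subsets with value ≥ 109, sorted by total weight:
- pallet of tiles+carton of books+drum of solvent: weight 40, value 119
- bale of cotton+spool of cable+carton of books+drum of solvent: weight 47, value 110
- pallet of tiles+spool of cable+carton of books+drum of solvent: weight 49, value 129
Minimum weight: 40 kg.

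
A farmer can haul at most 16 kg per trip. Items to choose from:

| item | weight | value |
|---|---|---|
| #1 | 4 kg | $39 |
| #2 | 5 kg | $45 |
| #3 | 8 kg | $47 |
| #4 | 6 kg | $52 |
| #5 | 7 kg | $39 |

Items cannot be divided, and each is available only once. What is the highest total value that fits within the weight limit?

$136

Check high-value combinations within 16 kg:
- #1+#2+#4: weight 4+5+6=15, value 39+45+52=136
- #1+#2+#5: weight 4+5+7=16, value 39+45+39=123
- #3+#4: weight 8+6=14, value 47+52=99
Best: $136.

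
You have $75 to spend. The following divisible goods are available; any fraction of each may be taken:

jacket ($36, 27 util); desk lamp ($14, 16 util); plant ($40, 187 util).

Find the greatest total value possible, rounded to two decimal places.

218.75

Take in order of value per unit:
- plant (187/40 per unit): all 40 → value 187, running total 187.00
- desk lamp (16/14 per unit): all 14 → value 16, running total 203.00
- jacket (27/36 per unit): 21 of 36 → value 21×27/36 = 15.7500, running total 218.75
Total 218.75.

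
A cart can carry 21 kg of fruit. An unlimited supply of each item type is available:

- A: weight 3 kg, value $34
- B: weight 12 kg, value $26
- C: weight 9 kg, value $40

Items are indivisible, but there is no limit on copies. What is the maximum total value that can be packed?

Best value-per-unit is A at 34/3, and filling with it alone uses weight 7×3=21. No mix of the others beats 7×34 = 238.

$238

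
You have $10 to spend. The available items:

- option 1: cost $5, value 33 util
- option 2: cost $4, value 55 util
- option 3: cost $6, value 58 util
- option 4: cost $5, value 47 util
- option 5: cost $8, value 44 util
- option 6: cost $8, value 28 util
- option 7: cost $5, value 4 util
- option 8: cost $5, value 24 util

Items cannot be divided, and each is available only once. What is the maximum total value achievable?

Check high-value combinations within $10:
- option 2+option 3: cost 4+6=10, value 55+58=113
- option 2+option 4: cost 4+5=9, value 55+47=102
- option 1+option 2: cost 5+4=9, value 33+55=88
- option 1+option 4: cost 5+5=10, value 33+47=80
- option 2+option 8: cost 4+5=9, value 55+24=79
Best: 113 util.

113 util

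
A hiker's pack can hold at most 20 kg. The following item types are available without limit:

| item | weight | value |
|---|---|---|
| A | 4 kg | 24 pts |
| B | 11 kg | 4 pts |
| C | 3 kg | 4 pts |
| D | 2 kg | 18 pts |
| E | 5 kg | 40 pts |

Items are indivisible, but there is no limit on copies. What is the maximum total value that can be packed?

Best value-per-unit is D at 18/2, and filling with it alone uses weight 10×2=20. No mix of the others beats 10×18 = 180.

180 pts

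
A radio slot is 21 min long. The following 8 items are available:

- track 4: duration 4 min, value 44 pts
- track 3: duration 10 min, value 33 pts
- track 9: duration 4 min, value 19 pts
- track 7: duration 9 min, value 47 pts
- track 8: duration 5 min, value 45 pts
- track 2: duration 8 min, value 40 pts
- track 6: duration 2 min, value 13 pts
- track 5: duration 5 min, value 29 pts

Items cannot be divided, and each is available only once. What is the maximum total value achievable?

Check high-value combinations within 21 min:
- track 4+track 9+track 8+track 6+track 5: duration 4+4+5+2+5=20, value 44+19+45+13+29=150
- track 4+track 7+track 8+track 6: duration 4+9+5+2=20, value 44+47+45+13=149
- track 4+track 9+track 8+track 2: duration 4+4+5+8=21, value 44+19+45+40=148
- track 4+track 8+track 2+track 6: duration 4+5+8+2=19, value 44+45+40+13=142
- track 4+track 9+track 8+track 5: duration 4+4+5+5=18, value 44+19+45+29=137
Best: 150 pts.

150 pts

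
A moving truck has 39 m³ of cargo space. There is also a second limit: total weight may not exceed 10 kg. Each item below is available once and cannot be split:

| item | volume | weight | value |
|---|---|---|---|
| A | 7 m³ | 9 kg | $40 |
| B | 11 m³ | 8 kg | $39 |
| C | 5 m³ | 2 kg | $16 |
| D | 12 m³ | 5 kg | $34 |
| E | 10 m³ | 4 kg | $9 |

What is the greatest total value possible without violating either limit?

$55

Feasible sets respecting both limits:
- B+C: volume 16, weight 10, value 55
- C+D: volume 17, weight 7, value 50
- D+E: volume 22, weight 9, value 43
Best: $55.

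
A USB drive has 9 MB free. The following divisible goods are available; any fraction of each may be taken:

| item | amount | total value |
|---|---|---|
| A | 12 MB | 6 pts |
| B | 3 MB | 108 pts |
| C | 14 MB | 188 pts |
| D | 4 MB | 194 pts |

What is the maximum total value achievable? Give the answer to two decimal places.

328.86

Take in order of value per unit:
- D (194/4 per unit): all 4 → value 194, running total 194.00
- B (108/3 per unit): all 3 → value 108, running total 302.00
- C (188/14 per unit): 2 of 14 → value 2×188/14 = 26.8571, running total 328.86
Total 328.86.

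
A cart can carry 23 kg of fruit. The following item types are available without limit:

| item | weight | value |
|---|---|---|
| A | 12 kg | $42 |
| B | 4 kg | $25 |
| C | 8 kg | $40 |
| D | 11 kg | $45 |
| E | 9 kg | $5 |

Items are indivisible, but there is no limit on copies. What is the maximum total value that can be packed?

$125

Best value-per-unit is B at 25/4, and filling with it alone uses weight 5×4=20. No mix of the others beats 5×25 = 125.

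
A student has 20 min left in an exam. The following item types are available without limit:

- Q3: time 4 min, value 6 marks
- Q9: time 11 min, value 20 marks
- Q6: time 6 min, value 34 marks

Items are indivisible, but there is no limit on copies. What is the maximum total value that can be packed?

Best value-per-unit is Q6 at 34/6, and filling with it alone uses time 3×6=18. No mix of the others beats 3×34 = 102.

102 marks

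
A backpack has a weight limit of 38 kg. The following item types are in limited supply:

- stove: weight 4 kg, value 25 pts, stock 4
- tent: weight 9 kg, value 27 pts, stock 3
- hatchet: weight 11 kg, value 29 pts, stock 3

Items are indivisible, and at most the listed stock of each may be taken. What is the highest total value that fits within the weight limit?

Top feasible selections:
- 4×stove + 2×hatchet: weight 38, value 158
- 4×stove + 1×tent + 1×hatchet: weight 36, value 156
Best: 158 pts.

158 pts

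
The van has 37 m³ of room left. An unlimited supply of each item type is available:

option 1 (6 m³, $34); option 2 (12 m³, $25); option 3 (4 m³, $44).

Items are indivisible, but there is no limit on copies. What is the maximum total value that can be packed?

$396

Best value-per-unit is option 3 at 44/4, and filling with it alone uses volume 9×4=36. No mix of the others beats 9×44 = 396.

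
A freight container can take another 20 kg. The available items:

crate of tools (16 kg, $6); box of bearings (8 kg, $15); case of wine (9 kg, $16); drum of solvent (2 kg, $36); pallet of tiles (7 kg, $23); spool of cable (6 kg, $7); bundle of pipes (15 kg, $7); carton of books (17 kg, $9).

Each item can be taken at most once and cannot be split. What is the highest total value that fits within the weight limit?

This is a 0/1 knapsack; check combinations near the capacity.
- case of wine+drum of solvent+pallet of tiles: weight 9+2+7=18, value 16+36+23=75
- box of bearings+drum of solvent+pallet of tiles: weight 8+2+7=17, value 15+36+23=74
- box of bearings+case of wine+drum of solvent: weight 8+9+2=19, value 15+16+36=67
- drum of solvent+pallet of tiles+spool of cable: weight 2+7+6=15, value 36+23+7=66
- drum of solvent+pallet of tiles: weight 2+7=9, value 36+23=59
Best: $75.

$75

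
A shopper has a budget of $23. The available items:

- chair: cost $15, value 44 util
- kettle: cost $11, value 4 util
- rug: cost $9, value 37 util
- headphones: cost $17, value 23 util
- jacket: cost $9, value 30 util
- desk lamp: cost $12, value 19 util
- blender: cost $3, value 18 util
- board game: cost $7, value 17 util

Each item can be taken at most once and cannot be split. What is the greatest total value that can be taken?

85 util

This is a 0/1 knapsack; check combinations near the capacity.
- rug+jacket+blender: cost 9+9+3=21, value 37+30+18=85
- rug+blender+board game: cost 9+3+7=19, value 37+18+17=72
- rug+jacket: cost 9+9=18, value 37+30=67
Best: 85 util.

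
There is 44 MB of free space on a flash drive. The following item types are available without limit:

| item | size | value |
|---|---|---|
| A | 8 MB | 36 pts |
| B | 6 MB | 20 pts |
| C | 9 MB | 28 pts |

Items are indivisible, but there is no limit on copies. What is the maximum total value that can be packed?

184 pts

Best value-per-unit is A at 36/8; filling with it alone gives 5×36 = 180.
Optimal mix: 4×A + 2×B → size 44, value 184.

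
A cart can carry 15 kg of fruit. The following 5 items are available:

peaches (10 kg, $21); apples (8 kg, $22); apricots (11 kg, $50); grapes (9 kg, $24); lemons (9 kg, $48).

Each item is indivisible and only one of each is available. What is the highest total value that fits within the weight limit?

$50

This is a 0/1 knapsack; check combinations near the capacity.
- apricots: weight 11, value 50
- lemons: weight 9, value 48
- grapes: weight 9, value 24
Best: $50.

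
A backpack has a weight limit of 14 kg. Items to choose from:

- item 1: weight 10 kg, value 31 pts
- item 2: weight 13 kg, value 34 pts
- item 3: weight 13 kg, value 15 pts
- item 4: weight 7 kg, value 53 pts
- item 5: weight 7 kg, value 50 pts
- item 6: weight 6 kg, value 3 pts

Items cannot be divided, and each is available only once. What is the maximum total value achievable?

This is a 0/1 knapsack; check combinations near the capacity.
- item 4+item 5: weight 7+7=14, value 53+50=103
- item 4+item 6: weight 7+6=13, value 53+3=56
- item 4: weight 7, value 53
- item 5+item 6: weight 7+6=13, value 50+3=53
- item 5: weight 7, value 50
Best: 103 pts.

103 pts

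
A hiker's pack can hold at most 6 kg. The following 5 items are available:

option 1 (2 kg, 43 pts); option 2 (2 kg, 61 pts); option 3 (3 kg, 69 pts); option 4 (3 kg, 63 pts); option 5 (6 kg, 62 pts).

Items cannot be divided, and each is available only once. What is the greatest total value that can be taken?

Check high-value combinations within 6 kg:
- option 3+option 4: weight 3+3=6, value 69+63=132
- option 2+option 3: weight 2+3=5, value 61+69=130
- option 2+option 4: weight 2+3=5, value 61+63=124
Best: 132 pts.

132 pts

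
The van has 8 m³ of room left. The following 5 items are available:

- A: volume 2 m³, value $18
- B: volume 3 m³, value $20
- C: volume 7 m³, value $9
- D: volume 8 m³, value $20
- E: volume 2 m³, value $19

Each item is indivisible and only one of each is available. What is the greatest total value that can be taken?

$57

This is a 0/1 knapsack; check combinations near the capacity.
- A+B+E: volume 2+3+2=7, value 18+20+19=57
- B+E: volume 3+2=5, value 20+19=39
- A+B: volume 2+3=5, value 18+20=38
- A+E: volume 2+2=4, value 18+19=37
- B: volume 3, value 20
Best: $57.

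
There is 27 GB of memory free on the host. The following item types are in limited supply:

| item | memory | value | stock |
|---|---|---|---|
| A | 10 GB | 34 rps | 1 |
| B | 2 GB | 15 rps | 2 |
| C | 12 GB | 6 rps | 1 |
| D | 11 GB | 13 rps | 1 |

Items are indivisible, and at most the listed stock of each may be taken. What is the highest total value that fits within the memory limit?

Best selections within memory 27 and stock limits:
- 1×A + 2×B + 1×D: memory 25, value 77
- 1×A + 2×B + 1×C: memory 26, value 70
- 1×A + 2×B: memory 14, value 64
Best: 77 rps.

77 rps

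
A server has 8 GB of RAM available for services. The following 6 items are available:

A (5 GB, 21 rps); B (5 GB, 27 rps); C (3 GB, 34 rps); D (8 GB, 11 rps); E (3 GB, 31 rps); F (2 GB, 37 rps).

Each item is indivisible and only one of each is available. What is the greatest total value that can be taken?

Check high-value combinations within 8 GB:
- C+E+F: memory 3+3+2=8, value 34+31+37=102
- C+F: memory 3+2=5, value 34+37=71
- E+F: memory 3+2=5, value 31+37=68
- C+E: memory 3+3=6, value 34+31=65
- B+F: memory 5+2=7, value 27+37=64
Best: 102 rps.

102 rps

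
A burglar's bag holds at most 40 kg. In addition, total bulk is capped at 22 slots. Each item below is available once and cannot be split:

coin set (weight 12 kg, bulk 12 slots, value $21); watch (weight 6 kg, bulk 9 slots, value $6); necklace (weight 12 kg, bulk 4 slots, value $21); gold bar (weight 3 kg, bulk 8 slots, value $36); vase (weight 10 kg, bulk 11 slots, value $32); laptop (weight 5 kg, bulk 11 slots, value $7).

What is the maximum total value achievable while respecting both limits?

$68

Feasible sets respecting both limits:
- gold bar+vase: weight 13, bulk 19, value 68
- watch+necklace+gold bar: weight 21, bulk 21, value 63
- coin set+gold bar: weight 15, bulk 20, value 57
- necklace+gold bar: weight 15, bulk 12, value 57
Best: $68.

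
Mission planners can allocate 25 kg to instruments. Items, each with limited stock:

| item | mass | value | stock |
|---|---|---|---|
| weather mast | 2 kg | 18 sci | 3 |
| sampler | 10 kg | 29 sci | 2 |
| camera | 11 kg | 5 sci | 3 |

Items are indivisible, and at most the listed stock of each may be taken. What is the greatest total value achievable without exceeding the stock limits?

Best selections within mass 25 and stock limits:
- 2×weather mast + 2×sampler: mass 24, value 94
- 3×weather mast + 1×sampler: mass 16, value 83
- 1×weather mast + 2×sampler: mass 22, value 76
Best: 94 sci.

94 sci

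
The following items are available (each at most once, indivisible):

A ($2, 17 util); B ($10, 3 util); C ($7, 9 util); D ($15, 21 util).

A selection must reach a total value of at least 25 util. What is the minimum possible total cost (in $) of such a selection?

9

Subsets with value ≥ 25, sorted by total cost:
- A+C: cost 9, value 26
- A+D: cost 17, value 38
Minimum cost: 9 $.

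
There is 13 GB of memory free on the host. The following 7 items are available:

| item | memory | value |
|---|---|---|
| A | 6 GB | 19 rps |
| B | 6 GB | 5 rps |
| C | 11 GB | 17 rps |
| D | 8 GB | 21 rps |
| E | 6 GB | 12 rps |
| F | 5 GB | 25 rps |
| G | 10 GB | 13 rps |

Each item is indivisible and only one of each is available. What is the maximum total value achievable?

This is a 0/1 knapsack; check combinations near the capacity.
- D+F: memory 8+5=13, value 21+25=46
- A+F: memory 6+5=11, value 19+25=44
- E+F: memory 6+5=11, value 12+25=37
- A+E: memory 6+6=12, value 19+12=31
Best: 46 rps.

46 rps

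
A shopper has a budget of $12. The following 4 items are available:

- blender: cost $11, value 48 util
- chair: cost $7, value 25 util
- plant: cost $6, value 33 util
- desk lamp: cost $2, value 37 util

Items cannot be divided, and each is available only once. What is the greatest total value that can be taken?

Check high-value combinations within $12:
- plant+desk lamp: cost 6+2=8, value 33+37=70
- chair+desk lamp: cost 7+2=9, value 25+37=62
- blender: cost 11, value 48
- desk lamp: cost 2, value 37
- plant: cost 6, value 33
Best: 70 util.

70 util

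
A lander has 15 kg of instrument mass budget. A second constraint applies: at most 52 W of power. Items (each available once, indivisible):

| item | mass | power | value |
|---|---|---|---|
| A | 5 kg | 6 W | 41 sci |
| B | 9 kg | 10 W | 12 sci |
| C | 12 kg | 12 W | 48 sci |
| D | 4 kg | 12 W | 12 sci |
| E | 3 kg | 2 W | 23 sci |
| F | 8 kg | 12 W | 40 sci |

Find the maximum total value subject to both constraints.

Feasible sets respecting both limits:
- A+F: mass 13, power 18, value 81
- A+D+E: mass 12, power 20, value 76
- D+E+F: mass 15, power 26, value 75
- C+E: mass 15, power 14, value 71
Best: 81 sci.

81 sci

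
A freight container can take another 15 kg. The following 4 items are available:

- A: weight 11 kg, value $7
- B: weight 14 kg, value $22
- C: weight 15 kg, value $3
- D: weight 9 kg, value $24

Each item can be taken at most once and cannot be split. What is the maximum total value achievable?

Check high-value combinations within 15 kg:
- D: weight 9, value 24
- B: weight 14, value 22
- A: weight 11, value 7
- C: weight 15, value 3
Best: $24.

$24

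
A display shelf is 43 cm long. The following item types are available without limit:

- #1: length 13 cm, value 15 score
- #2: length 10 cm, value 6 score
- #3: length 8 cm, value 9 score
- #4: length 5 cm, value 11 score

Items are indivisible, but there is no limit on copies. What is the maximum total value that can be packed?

Best value-per-unit is #4 at 11/5, and filling with it alone uses length 8×5=40. No mix of the others beats 8×11 = 88.

88 score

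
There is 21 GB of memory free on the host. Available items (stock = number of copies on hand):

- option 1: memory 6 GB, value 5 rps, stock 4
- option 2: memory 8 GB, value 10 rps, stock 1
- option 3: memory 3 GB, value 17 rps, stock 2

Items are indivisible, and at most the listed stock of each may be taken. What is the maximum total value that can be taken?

49 rps

Best selections within memory 21 and stock limits:
- 1×option 1 + 1×option 2 + 2×option 3: memory 20, value 49
- 1×option 2 + 2×option 3: memory 14, value 44
- 2×option 1 + 2×option 3: memory 18, value 44
- 1×option 1 + 2×option 3: memory 12, value 39
Best: 49 rps.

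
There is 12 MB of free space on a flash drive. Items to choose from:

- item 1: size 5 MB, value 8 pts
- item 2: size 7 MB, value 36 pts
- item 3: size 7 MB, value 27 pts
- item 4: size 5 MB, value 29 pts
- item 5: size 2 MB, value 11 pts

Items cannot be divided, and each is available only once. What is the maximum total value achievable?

65 pts

Check high-value combinations within 12 MB:
- item 2+item 4: size 7+5=12, value 36+29=65
- item 3+item 4: size 7+5=12, value 27+29=56
- item 1+item 4+item 5: size 5+5+2=12, value 8+29+11=48
Best: 65 pts.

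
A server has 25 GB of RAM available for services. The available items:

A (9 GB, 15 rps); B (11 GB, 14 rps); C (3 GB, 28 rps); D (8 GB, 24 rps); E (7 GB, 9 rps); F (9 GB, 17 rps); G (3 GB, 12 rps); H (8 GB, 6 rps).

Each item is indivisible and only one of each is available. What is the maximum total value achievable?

81 rps

This is a 0/1 knapsack; check combinations near the capacity.
- C+D+F+G: memory 3+8+9+3=23, value 28+24+17+12=81
- A+C+D+G: memory 9+3+8+3=23, value 15+28+24+12=79
- B+C+D+G: memory 11+3+8+3=25, value 14+28+24+12=78
Best: 81 rps.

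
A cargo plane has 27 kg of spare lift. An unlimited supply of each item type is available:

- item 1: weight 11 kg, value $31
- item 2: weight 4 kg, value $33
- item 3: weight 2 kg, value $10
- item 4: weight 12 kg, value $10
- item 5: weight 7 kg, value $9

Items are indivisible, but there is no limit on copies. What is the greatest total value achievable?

$208

Best value-per-unit is item 2 at 33/4; filling with it alone gives 6×33 = 198.
Optimal mix: 6×item 2 + 1×item 3 → weight 26, value 208.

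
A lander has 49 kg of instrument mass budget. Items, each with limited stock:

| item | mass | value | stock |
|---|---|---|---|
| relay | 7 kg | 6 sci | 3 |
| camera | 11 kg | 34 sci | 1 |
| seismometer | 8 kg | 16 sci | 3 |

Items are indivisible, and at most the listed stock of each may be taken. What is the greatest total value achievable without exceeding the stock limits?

Top feasible selections:
- 2×relay + 1×camera + 3×seismometer: mass 49, value 94
- 1×relay + 1×camera + 3×seismometer: mass 42, value 88
- 3×relay + 1×camera + 2×seismometer: mass 48, value 84
Best: 94 sci.

94 sci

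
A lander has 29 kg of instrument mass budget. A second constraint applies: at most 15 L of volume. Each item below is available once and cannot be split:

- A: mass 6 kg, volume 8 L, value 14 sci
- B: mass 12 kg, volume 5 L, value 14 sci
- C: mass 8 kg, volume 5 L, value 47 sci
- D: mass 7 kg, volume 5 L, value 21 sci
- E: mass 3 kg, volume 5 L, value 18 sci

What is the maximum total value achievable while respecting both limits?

Feasible sets respecting both limits:
- C+D+E: mass 18, volume 15, value 86
- B+C+D: mass 27, volume 15, value 82
- B+C+E: mass 23, volume 15, value 79
- C+D: mass 15, volume 10, value 68
Best: 86 sci.

86 sci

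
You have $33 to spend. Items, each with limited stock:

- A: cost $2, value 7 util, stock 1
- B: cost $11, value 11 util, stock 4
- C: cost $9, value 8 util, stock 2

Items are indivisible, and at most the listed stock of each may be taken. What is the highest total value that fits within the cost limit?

37 util

Top feasible selections:
- 1×A + 2×B + 1×C: cost 33, value 37
- 1×A + 1×B + 2×C: cost 31, value 34
Best: 37 util.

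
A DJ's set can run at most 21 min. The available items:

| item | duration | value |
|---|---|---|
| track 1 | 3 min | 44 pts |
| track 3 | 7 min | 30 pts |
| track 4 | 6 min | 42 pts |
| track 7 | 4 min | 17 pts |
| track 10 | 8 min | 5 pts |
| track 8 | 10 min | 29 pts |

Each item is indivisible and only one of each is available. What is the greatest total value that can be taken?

Check high-value combinations within 21 min:
- track 1+track 3+track 4+track 7: duration 3+7+6+4=20, value 44+30+42+17=133
- track 1+track 3+track 4: duration 3+7+6=16, value 44+30+42=116
- track 1+track 4+track 8: duration 3+6+10=19, value 44+42+29=115
- track 1+track 4+track 7+track 10: duration 3+6+4+8=21, value 44+42+17+5=108
Best: 133 pts.

133 pts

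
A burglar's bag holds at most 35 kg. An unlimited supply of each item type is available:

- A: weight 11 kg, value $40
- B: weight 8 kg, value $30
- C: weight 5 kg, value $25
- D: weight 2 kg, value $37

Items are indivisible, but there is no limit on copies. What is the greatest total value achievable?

$629

Best value-per-unit is D at 37/2, and filling with it alone uses weight 17×2=34. No mix of the others beats 17×37 = 629.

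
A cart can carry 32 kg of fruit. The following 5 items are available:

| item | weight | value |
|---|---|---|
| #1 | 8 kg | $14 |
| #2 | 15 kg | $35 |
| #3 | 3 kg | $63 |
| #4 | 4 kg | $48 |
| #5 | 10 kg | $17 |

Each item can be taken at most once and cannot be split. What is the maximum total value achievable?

Check high-value combinations within 32 kg:
- #2+#3+#4+#5: weight 15+3+4+10=32, value 35+63+48+17=163
- #1+#2+#3+#4: weight 8+15+3+4=30, value 14+35+63+48=160
- #2+#3+#4: weight 15+3+4=22, value 35+63+48=146
- #1+#3+#4+#5: weight 8+3+4+10=25, value 14+63+48+17=142
- #3+#4+#5: weight 3+4+10=17, value 63+48+17=128
Best: $163.

$163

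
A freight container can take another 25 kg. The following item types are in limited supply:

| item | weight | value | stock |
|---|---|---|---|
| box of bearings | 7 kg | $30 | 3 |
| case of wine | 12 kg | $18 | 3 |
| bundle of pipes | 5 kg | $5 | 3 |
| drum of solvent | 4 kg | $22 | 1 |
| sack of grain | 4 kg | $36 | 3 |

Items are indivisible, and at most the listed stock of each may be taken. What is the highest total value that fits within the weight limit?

$160

Top feasible selections:
- 1×box of bearings + 1×drum of solvent + 3×sack of grain: weight 23, value 160
- 1×box of bearings + 1×bundle of pipes + 3×sack of grain: weight 24, value 143
- 1×box of bearings + 3×sack of grain: weight 19, value 138
Best: $160.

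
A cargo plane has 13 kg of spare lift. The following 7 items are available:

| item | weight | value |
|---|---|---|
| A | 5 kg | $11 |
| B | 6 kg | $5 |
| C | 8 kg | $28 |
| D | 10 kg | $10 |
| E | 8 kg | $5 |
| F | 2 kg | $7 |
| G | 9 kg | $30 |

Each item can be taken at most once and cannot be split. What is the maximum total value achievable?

Check high-value combinations within 13 kg:
- A+C: weight 5+8=13, value 11+28=39
- F+G: weight 2+9=11, value 7+30=37
- C+F: weight 8+2=10, value 28+7=35
- G: weight 9, value 30
- C: weight 8, value 28
Best: $39.

$39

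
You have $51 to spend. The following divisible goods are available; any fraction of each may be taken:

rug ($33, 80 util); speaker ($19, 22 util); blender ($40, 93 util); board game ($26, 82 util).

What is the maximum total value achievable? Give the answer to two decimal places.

Take in order of value per unit:
- board game (82/26 per unit): all 26 → value 82, running total 82.00
- rug (80/33 per unit): 25 of 33 → value 25×80/33 = 60.6061, running total 142.61
Total 142.61.

142.61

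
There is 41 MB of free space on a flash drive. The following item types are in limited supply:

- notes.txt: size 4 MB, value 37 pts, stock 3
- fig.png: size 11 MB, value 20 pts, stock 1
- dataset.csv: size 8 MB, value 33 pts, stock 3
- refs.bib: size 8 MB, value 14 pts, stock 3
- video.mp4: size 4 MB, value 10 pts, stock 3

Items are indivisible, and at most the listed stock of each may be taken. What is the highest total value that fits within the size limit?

220 pts

Top feasible selections:
- 3×notes.txt + 3×dataset.csv + 1×video.mp4: size 40, value 220
- 3×notes.txt + 3×dataset.csv: size 36, value 210
- 3×notes.txt + 2×dataset.csv + 3×video.mp4: size 40, value 207
Best: 220 pts.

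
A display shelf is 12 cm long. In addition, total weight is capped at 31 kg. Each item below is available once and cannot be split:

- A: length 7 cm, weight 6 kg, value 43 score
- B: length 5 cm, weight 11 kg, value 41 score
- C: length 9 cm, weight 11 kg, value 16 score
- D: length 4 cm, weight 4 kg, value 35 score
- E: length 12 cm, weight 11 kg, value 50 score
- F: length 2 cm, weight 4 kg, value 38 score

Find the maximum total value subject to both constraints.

Feasible sets respecting both limits:
- B+D+F: length 11, weight 19, value 114
- A+B: length 12, weight 17, value 84
- A+F: length 9, weight 10, value 81
Best: 114 score.

114 score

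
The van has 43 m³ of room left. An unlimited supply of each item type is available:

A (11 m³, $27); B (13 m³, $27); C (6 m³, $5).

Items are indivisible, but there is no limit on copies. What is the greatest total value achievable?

$86

Best value-per-unit is A at 27/11; filling with it alone gives 3×27 = 81.
Optimal mix: 3×A + 1×C → volume 39, value 86.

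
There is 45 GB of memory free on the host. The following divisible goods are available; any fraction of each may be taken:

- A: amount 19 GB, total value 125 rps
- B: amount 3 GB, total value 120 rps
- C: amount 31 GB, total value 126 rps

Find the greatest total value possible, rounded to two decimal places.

Take in order of value per unit:
- B (120/3 per unit): all 3 → value 120, running total 120.00
- A (125/19 per unit): all 19 → value 125, running total 245.00
- C (126/31 per unit): 23 of 31 → value 23×126/31 = 93.4839, running total 338.48
Total 338.48.

338.48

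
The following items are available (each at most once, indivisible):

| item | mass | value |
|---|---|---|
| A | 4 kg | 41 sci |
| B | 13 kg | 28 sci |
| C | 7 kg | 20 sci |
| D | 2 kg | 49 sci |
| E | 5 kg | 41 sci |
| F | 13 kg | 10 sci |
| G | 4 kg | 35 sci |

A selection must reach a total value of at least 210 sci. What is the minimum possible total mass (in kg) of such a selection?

Subsets with value ≥ 210, sorted by total mass:
- A+B+C+D+E+G: mass 35, value 214
- A+B+C+D+E+F+G: mass 48, value 224
Minimum mass: 35 kg.

35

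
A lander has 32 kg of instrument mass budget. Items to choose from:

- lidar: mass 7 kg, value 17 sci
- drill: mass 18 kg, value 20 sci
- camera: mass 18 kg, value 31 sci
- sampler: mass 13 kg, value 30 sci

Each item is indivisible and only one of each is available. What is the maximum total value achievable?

This is a 0/1 knapsack; check combinations near the capacity.
- camera+sampler: mass 18+13=31, value 31+30=61
- drill+sampler: mass 18+13=31, value 20+30=50
- lidar+camera: mass 7+18=25, value 17+31=48
Best: 61 sci.

61 sci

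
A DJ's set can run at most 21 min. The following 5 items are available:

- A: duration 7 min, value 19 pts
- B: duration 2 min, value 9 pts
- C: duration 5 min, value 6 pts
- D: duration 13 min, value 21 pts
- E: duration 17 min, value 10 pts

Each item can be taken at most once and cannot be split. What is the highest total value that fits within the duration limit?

40 pts

Check high-value combinations within 21 min:
- A+D: duration 7+13=20, value 19+21=40
- B+C+D: duration 2+5+13=20, value 9+6+21=36
- A+B+C: duration 7+2+5=14, value 19+9+6=34
- B+D: duration 2+13=15, value 9+21=30
- A+B: duration 7+2=9, value 19+9=28
Best: 40 pts.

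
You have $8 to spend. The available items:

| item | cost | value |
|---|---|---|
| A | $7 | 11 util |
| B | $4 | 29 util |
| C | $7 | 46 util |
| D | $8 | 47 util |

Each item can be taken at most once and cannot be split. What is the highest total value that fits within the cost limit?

47 util

This is a 0/1 knapsack; check combinations near the capacity.
- D: cost 8, value 47
- C: cost 7, value 46
- B: cost 4, value 29
Best: 47 util.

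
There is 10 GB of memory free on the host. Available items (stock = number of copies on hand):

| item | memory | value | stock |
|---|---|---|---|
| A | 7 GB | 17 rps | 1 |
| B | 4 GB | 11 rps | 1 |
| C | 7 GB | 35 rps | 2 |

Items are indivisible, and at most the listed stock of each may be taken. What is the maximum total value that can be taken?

35 rps

Best selections within memory 10 and stock limits:
- 1×C: memory 7, value 35
- 1×A: memory 7, value 17
- 1×B: memory 4, value 11
Best: 35 rps.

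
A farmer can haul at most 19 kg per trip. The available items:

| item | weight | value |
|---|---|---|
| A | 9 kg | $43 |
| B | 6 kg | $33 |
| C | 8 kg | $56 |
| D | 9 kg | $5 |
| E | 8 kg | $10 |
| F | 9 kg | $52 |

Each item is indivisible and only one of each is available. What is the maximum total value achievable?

Check high-value combinations within 19 kg:
- C+F: weight 8+9=17, value 56+52=108
- A+C: weight 9+8=17, value 43+56=99
- A+F: weight 9+9=18, value 43+52=95
Best: $108.

$108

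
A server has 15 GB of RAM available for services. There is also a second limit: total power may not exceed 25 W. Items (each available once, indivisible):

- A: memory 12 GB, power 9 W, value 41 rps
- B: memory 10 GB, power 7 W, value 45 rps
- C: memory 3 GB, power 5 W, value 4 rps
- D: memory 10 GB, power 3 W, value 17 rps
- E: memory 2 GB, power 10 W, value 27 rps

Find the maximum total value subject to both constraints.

76 rps

Feasible sets respecting both limits:
- B+C+E: memory 15, power 22, value 76
- B+E: memory 12, power 17, value 72
- A+E: memory 14, power 19, value 68
- B+C: memory 13, power 12, value 49
Best: 76 rps.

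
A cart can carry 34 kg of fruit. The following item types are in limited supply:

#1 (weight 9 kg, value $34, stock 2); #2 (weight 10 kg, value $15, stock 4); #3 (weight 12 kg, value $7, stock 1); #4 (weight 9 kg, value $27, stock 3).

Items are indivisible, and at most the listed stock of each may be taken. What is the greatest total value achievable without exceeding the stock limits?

Top feasible selections:
- 2×#1 + 1×#4: weight 27, value 95
- 1×#1 + 2×#4: weight 27, value 88
- 2×#1 + 1×#2: weight 28, value 83
- 3×#4: weight 27, value 81
Best: $95.

$95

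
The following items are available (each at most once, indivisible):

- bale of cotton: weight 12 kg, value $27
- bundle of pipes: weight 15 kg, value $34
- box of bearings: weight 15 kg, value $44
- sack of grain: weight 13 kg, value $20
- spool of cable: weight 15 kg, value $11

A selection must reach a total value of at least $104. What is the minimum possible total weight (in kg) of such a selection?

42

Subsets with value ≥ 104, sorted by total weight:
- bale of cotton+bundle of pipes+box of bearings: weight 42, value 105
- bale of cotton+bundle of pipes+box of bearings+sack of grain: weight 55, value 125
Minimum weight: 42 kg.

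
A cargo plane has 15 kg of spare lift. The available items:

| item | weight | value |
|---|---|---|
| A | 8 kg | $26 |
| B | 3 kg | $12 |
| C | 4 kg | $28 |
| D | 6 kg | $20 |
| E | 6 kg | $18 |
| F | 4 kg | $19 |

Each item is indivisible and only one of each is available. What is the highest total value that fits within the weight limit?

$67

This is a 0/1 knapsack; check combinations near the capacity.
- C+D+F: weight 4+6+4=14, value 28+20+19=67
- A+B+C: weight 8+3+4=15, value 26+12+28=66
- C+E+F: weight 4+6+4=14, value 28+18+19=65
Best: $67.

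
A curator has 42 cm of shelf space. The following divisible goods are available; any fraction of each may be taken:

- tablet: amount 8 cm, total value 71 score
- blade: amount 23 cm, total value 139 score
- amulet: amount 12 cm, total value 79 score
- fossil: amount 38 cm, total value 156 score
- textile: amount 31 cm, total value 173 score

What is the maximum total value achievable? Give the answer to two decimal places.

282.96

Take in order of value per unit:
- tablet (71/8 per unit): all 8 → value 71, running total 71.00
- amulet (79/12 per unit): all 12 → value 79, running total 150.00
- blade (139/23 per unit): 22 of 23 → value 22×139/23 = 132.9565, running total 282.96
Total 282.96.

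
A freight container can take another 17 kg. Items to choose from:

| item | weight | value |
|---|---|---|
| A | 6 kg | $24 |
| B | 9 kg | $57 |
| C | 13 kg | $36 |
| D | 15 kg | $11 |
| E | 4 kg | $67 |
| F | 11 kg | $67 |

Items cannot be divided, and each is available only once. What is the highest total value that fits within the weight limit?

$134

Check high-value combinations within 17 kg:
- E+F: weight 4+11=15, value 67+67=134
- B+E: weight 9+4=13, value 57+67=124
- C+E: weight 13+4=17, value 36+67=103
Best: $134.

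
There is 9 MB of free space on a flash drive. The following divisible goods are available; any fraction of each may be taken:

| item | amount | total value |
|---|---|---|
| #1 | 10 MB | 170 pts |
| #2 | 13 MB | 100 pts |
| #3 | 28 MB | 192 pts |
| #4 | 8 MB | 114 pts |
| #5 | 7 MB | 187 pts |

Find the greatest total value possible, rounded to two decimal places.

Take in order of value per unit:
- #5 (187/7 per unit): all 7 → value 187, running total 187.00
- #1 (170/10 per unit): 2 of 10 → value 2×170/10 = 34.0000, running total 221.00
Total 221.00.

221.00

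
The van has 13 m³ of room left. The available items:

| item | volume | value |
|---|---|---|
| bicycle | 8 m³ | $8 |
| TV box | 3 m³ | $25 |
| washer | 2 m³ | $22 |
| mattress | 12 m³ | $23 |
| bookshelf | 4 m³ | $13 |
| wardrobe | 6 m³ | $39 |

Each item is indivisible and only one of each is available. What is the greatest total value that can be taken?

$86

Check high-value combinations within 13 m³:
- TV box+washer+wardrobe: volume 3+2+6=11, value 25+22+39=86
- TV box+bookshelf+wardrobe: volume 3+4+6=13, value 25+13+39=77
- washer+bookshelf+wardrobe: volume 2+4+6=12, value 22+13+39=74
- TV box+wardrobe: volume 3+6=9, value 25+39=64
- washer+wardrobe: volume 2+6=8, value 22+39=61
Best: $86.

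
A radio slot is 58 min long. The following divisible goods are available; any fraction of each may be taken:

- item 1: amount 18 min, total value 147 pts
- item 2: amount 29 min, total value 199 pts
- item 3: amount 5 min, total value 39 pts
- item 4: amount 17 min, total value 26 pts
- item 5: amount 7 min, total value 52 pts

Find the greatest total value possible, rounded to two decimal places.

430.14

Take in order of value per unit:
- item 1 (147/18 per unit): all 18 → value 147, running total 147.00
- item 3 (39/5 per unit): all 5 → value 39, running total 186.00
- item 5 (52/7 per unit): all 7 → value 52, running total 238.00
- item 2 (199/29 per unit): 28 of 29 → value 28×199/29 = 192.1379, running total 430.14
Total 430.14.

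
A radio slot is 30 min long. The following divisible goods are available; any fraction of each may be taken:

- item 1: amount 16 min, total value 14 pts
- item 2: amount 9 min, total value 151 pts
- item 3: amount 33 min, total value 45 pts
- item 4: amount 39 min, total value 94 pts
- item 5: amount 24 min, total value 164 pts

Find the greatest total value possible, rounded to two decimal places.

Take in order of value per unit:
- item 2 (151/9 per unit): all 9 → value 151, running total 151.00
- item 5 (164/24 per unit): 21 of 24 → value 21×164/24 = 143.5000, running total 294.50
Total 294.50.

294.50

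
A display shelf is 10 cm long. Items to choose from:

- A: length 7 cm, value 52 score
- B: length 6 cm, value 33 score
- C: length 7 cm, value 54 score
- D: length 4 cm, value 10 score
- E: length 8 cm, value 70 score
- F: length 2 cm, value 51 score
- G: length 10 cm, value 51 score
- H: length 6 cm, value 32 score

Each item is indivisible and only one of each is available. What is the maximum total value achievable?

121 score

Check high-value combinations within 10 cm:
- E+F: length 8+2=10, value 70+51=121
- C+F: length 7+2=9, value 54+51=105
- A+F: length 7+2=9, value 52+51=103
- B+F: length 6+2=8, value 33+51=84
Best: 121 score.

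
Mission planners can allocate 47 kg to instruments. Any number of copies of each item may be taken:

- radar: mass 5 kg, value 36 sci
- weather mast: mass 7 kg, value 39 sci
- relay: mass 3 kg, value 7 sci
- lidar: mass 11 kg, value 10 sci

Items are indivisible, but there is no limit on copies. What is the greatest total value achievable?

Best value-per-unit is radar at 36/5; filling with it alone gives 9×36 = 324.
Optimal mix: 8×radar + 1×weather mast → mass 47, value 327.

327 sci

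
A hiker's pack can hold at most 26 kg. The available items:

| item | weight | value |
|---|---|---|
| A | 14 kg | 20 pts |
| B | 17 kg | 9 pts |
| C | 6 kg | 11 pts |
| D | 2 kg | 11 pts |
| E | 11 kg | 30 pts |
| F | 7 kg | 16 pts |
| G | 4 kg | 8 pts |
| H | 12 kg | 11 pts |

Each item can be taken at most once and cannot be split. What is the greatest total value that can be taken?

Check high-value combinations within 26 kg:
- C+D+E+F: weight 6+2+11+7=26, value 11+11+30+16=68
- D+E+F+G: weight 2+11+7+4=24, value 11+30+16+8=65
- C+D+E+G: weight 6+2+11+4=23, value 11+11+30+8=60
- D+E+F: weight 2+11+7=20, value 11+30+16=57
- C+E+F: weight 6+11+7=24, value 11+30+16=57
Best: 68 pts.

68 pts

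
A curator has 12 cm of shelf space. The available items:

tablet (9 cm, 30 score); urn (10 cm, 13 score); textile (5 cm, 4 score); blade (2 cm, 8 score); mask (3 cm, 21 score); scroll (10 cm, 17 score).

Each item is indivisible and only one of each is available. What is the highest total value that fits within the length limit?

Check high-value combinations within 12 cm:
- tablet+mask: length 9+3=12, value 30+21=51
- tablet+blade: length 9+2=11, value 30+8=38
- textile+blade+mask: length 5+2+3=10, value 4+8+21=33
- tablet: length 9, value 30
- blade+mask: length 2+3=5, value 8+21=29
Best: 51 score.

51 score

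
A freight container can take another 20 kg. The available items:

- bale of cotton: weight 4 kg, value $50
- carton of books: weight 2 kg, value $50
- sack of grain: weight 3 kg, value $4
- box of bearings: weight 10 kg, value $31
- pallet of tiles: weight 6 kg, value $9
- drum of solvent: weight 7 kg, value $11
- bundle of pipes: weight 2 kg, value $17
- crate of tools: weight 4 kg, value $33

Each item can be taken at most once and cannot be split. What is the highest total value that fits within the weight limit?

$164

Check high-value combinations within 20 kg:
- bale of cotton+carton of books+box of bearings+crate of tools: weight 4+2+10+4=20, value 50+50+31+33=164
- bale of cotton+carton of books+drum of solvent+bundle of pipes+crate of tools: weight 4+2+7+2+4=19, value 50+50+11+17+33=161
- bale of cotton+carton of books+pallet of tiles+bundle of pipes+crate of tools: weight 4+2+6+2+4=18, value 50+50+9+17+33=159
- bale of cotton+carton of books+sack of grain+bundle of pipes+crate of tools: weight 4+2+3+2+4=15, value 50+50+4+17+33=154
Best: $164.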